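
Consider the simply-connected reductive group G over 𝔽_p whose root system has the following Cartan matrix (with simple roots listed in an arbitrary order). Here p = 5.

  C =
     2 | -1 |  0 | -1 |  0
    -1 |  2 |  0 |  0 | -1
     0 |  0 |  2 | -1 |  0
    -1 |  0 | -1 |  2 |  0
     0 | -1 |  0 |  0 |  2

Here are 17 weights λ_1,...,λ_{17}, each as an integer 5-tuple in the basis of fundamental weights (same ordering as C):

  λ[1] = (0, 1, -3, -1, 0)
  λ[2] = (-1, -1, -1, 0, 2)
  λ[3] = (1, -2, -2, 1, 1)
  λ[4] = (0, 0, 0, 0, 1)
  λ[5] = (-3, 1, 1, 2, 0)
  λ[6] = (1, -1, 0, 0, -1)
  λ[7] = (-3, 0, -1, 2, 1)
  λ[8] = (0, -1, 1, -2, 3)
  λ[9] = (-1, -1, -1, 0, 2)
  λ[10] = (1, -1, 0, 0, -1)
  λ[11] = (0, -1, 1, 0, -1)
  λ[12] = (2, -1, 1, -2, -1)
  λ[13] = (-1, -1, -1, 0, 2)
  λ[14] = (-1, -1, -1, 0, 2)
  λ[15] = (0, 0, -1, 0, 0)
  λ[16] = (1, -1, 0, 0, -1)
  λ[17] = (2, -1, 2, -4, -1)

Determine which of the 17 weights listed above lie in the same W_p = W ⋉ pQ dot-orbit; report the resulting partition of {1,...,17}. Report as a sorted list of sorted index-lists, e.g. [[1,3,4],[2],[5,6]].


A_5 Cartan matrix, 5 simple roots permuted; ρ=(1,1,1,1,1).

Ā_5 reps of the 17 weights (A_5, coords as presented):

  1: (1, 1, 0, 1, 1)
  2: (0, 0, 0, 1, 3)
  3: (1, 1, 1, 1, 1)
  4: (1, 1, 0, 1, 1)
  5: (2, 0, 1, 1, 0)
  6: (2, 0, 1, 1, 0)
  7: (1, 1, 0, 1, 1)
  8: (0, 0, 0, 1, 3)
  9: (0, 0, 0, 1, 3)
  10: (2, 0, 1, 1, 0)
  11: (1, 0, 2, 1, 0)
  12: (2, 0, 1, 1, 0)
  13: (0, 0, 0, 1, 3)
  14: (0, 0, 0, 1, 3)
  15: (1, 1, 0, 1, 1)
  16: (2, 0, 1, 1, 0)
  17: (0, 0, 0, 3, 0)

Partition of {1..17} into 6 W_5-dot-orbits:

[[1, 4, 7, 15], [2, 8, 9, 13, 14], [3], [5, 6, 10, 12, 16], [11], [17]]


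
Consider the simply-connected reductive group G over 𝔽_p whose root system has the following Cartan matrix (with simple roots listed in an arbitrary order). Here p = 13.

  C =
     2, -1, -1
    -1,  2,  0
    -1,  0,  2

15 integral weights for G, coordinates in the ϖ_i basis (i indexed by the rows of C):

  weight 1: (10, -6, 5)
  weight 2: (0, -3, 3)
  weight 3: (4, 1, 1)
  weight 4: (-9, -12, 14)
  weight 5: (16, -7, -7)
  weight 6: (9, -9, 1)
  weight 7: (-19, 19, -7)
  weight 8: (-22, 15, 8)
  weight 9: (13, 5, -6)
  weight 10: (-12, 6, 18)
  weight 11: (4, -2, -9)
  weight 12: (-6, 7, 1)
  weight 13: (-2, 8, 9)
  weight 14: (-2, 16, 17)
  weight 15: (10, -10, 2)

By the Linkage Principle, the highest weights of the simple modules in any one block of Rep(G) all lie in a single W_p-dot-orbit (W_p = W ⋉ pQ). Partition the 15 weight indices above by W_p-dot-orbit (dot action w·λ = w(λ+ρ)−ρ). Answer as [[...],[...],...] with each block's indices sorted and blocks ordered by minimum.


Type A_3, rank 3, |W|=24; reorder rows/cols to standard.

W_13-reps of the 15 weights in Ā_13 (same 3-coord order as C):

  [1] (6, 1, 2) · [2] (1, 1, 3) · [3] (5, 2, 2) · [4] (5, 2, 2) · [5] (5, 2, 2) · [6] (2, 8, 2) · [7] (5, 2, 2) · [8] (1, 3, 4) · [9] (6, 1, 2) · [10] (5, 2, 2) · [11] (1, 3, 4) · [12] (2, 3, 3) · [13] (1, 3, 4) · [14] (1, 3, 4) · [15] (2, 8, 2)

Grouping the 15 weights by Ā_13-representative: 6 linkage classes.

[[1, 9], [2], [3, 4, 5, 7, 10], [6, 15], [8, 11, 13, 14], [12]]


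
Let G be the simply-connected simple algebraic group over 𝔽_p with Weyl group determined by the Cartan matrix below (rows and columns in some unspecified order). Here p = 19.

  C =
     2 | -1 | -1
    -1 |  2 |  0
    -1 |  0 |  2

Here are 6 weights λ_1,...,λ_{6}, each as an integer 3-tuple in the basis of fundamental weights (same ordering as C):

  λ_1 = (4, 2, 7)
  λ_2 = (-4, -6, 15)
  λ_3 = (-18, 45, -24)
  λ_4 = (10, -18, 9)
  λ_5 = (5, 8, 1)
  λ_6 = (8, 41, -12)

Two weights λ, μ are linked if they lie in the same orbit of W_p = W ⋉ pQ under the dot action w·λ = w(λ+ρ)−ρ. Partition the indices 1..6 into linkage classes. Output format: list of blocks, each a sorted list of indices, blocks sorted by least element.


Type A_3, rank 3, |W|=24; reorder rows/cols to standard.

λ_j+ρ reflected into Ā_19 (⟨·,θ^∨⟩≤19); 3-tuples as given:

  [1] (5, 3, 8) · [2] (5, 3, 8) · [3] (6, 9, 2) · [4] (6, 9, 2) · [5] (6, 9, 2) · [6] (6, 9, 2)

Linkage partition of the 6 weights (2 classes, p=19):

[[1, 2], [3, 4, 5, 6]]


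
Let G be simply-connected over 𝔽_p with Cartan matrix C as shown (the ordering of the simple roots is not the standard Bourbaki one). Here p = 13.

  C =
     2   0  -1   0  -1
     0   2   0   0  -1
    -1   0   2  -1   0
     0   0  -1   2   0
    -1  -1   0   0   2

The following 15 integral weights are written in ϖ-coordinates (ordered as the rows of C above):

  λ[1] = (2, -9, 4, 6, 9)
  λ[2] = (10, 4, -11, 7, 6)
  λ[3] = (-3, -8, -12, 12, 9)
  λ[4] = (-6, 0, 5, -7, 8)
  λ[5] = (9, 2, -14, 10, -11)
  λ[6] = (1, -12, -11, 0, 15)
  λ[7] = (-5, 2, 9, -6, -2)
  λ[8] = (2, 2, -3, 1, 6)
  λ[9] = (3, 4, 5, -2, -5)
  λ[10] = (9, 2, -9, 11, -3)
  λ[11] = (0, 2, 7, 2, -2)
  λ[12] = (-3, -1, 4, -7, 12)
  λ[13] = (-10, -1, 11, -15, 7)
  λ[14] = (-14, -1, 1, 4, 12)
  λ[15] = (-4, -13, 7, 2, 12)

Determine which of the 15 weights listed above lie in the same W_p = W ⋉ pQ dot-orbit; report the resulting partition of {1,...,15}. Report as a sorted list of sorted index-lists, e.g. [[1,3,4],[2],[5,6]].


Cartan matrix: type A_5 (|W|=720); un-permuting the 5 rows.

λ_j+ρ reflected into Ā_13 (⟨·,θ^∨⟩≤13); 5-tuples as given:

  λ_1 → (1, 2, 0, 5, 2);  λ_2 → (1, 2, 0, 5, 2);  λ_3 → (1, 3, 2, 0, 7);  λ_4 → (0, 1, 5, 1, 4);  λ_5 → (1, 3, 2, 0, 7);  λ_6 → (2, 3, 2, 3, 1);  λ_7 → (1, 2, 0, 5, 2);  λ_8 → (1, 3, 2, 0, 7);  λ_9 → (0, 1, 5, 1, 4);  λ_10 → (0, 1, 8, 2, 1);  λ_11 → (0, 1, 8, 2, 1);  λ_12 → (1, 3, 2, 0, 7);  λ_13 → (0, 1, 8, 2, 1);  λ_14 → (2, 0, 5, 6, 0);  λ_15 → (1, 2, 0, 5, 2)

The 15 indices split into 6 linkage classes (same alcove rep ⇔ same W_13-dot-orbit):

[[1, 2, 7, 15], [3, 5, 8, 12], [4, 9], [6], [10, 11, 13], [14]]


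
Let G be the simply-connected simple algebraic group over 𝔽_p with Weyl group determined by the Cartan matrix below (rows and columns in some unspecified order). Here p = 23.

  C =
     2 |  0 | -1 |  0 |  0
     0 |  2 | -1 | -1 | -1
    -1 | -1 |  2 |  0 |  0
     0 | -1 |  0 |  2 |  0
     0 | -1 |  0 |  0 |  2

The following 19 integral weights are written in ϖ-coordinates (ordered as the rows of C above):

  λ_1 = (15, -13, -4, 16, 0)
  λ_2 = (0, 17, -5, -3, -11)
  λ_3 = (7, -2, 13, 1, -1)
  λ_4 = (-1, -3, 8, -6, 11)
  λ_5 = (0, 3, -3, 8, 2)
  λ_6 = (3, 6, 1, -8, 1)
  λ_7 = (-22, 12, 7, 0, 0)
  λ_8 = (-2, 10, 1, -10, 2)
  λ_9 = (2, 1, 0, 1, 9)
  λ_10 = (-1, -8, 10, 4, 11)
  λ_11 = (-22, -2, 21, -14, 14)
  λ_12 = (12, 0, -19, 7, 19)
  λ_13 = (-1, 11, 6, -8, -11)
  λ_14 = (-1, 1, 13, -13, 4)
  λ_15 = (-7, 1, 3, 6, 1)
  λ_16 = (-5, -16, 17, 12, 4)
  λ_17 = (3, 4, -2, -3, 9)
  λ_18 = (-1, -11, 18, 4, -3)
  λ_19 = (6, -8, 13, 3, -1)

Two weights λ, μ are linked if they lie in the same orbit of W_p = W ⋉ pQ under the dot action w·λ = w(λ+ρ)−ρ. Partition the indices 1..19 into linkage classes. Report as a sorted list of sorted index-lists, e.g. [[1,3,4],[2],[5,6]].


C ↔ D_5 under row/col permutation; |W(D_5)| = 1920.

Folding the 19 weights λ_j+ρ into Ā_23 (reps in the given 5-coord order):

  1: (1, 2, 1, 9, 3);  2: (3, 2, 1, 2, 10);  3: (8, 0, 0, 1, 1);  4: (0, 5, 2, 2, 5);  5: (1, 2, 1, 9, 3);  6: (4, 0, 2, 7, 2);  7: (8, 0, 0, 1, 1);  8: (1, 2, 1, 9, 3);  9: (3, 2, 1, 2, 10);  10: (0, 5, 2, 2, 5);  11: (8, 0, 0, 1, 1);  12: (1, 2, 1, 9, 3);  13: (0, 5, 2, 2, 5);  14: (0, 5, 2, 2, 5);  15: (4, 0, 2, 7, 2);  16: (3, 2, 1, 2, 10);  17: (3, 2, 1, 2, 10);  18: (0, 5, 2, 2, 5);  19: (7, 3, 2, 0, 4)

Linkage partition of the 19 weights (6 classes, p=23):

[[1, 5, 8, 12], [2, 9, 16, 17], [3, 7, 11], [4, 10, 13, 14, 18], [6, 15], [19]]


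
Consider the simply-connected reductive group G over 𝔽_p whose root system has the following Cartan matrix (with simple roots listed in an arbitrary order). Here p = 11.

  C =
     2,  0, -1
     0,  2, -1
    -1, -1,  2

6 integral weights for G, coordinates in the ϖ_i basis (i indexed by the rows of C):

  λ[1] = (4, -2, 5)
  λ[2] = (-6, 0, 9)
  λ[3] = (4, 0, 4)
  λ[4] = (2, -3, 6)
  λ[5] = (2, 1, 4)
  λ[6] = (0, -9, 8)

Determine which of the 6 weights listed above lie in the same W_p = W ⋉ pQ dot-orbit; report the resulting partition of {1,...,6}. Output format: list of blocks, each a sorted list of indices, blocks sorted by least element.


Dynkin diagram of C (from the 4 off-diagonal −1 entries): A_3.

Ā_11 reps of the 6 weights (A_3, coords as presented):

  [1] (5, 1, 5)
  [2] (5, 1, 5)
  [3] (5, 1, 5)
  [4] (3, 2, 5)
  [5] (3, 2, 5)
  [6] (1, 8, 1)

These 6 weights hit 3 W_11-dot-orbits; sizes (3, 2, 1):

[[1, 2, 3], [4, 5], [6]]


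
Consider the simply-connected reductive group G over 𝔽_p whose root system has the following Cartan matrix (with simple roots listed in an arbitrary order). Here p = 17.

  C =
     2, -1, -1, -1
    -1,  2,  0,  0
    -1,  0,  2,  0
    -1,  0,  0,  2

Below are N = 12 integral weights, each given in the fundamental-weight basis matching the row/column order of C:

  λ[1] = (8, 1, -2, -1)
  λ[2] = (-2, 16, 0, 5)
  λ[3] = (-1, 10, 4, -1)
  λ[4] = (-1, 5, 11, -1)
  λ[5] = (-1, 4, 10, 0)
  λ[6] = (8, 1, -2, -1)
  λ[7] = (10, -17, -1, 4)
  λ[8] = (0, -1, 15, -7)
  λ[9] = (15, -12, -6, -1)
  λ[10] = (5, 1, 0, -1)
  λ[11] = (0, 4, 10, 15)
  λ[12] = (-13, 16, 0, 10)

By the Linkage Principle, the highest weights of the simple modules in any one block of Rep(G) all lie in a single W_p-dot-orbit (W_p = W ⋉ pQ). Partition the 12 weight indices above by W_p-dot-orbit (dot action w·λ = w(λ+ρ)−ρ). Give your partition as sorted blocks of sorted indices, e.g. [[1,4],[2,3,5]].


D_4 Cartan matrix, 4 simple roots permuted; ρ=(1,1,1,1).

Alcove-folded reps (p=17, 12 weights, presented ϖ-order):

    [1] (6, 2, 1, 0)
    [2] (0, 11, 5, 0)
    [3] (0, 11, 5, 0)
    [4] (0, 5, 11, 1)
    [5] (0, 5, 11, 1)
    [6] (6, 2, 1, 0)
    [7] (0, 11, 5, 0)
    [8] (0, 5, 11, 1)
    [9] (0, 11, 5, 0)
    [10] (6, 2, 1, 0)
    [11] (0, 11, 5, 0)
    [12] (0, 5, 11, 1)

Linkage partition of the 12 weights (3 classes, p=17):

[[1, 6, 10], [2, 3, 7, 9, 11], [4, 5, 8, 12]]


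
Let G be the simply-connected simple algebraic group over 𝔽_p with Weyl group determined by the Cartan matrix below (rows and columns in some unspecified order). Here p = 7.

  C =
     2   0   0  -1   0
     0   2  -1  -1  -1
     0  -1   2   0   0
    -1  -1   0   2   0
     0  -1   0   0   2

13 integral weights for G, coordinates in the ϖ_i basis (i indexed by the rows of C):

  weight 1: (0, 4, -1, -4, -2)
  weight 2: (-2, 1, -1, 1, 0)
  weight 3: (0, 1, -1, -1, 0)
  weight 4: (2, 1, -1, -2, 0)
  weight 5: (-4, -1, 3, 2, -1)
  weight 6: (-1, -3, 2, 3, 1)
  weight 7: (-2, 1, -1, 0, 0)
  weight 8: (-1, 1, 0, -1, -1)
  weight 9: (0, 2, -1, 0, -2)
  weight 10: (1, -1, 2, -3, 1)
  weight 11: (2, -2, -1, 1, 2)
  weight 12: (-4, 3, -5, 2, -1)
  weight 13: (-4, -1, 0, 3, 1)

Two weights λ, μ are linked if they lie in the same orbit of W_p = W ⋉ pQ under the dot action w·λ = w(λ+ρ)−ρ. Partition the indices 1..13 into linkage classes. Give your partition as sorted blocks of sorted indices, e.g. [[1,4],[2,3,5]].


D_5 Cartan matrix, 5 simple roots permuted; ρ=(1,1,1,1,1).

W_7-reps of the 13 weights in Ā_7 (same 5-coord order as C):

  [1] (2, 1, 0, 1, 1)
  [2] (1, 2, 0, 0, 1)
  [3] (1, 2, 0, 0, 1)
  [4] (2, 1, 0, 1, 1)
  [5] (3, 0, 4, 0, 0)
  [6] (0, 2, 1, 0, 0)
  [7] (1, 2, 0, 0, 1)
  [8] (0, 2, 1, 0, 0)
  [9] (1, 2, 0, 0, 1)
  [10] (0, 2, 1, 0, 0)
  [11] (3, 0, 1, 0, 2)
  [12] (3, 0, 4, 0, 0)
  [13] (3, 0, 1, 0, 2)

The 13 indices split into 5 linkage classes (same alcove rep ⇔ same W_7-dot-orbit):

[[1, 4], [2, 3, 7, 9], [5, 12], [6, 8, 10], [11, 13]]


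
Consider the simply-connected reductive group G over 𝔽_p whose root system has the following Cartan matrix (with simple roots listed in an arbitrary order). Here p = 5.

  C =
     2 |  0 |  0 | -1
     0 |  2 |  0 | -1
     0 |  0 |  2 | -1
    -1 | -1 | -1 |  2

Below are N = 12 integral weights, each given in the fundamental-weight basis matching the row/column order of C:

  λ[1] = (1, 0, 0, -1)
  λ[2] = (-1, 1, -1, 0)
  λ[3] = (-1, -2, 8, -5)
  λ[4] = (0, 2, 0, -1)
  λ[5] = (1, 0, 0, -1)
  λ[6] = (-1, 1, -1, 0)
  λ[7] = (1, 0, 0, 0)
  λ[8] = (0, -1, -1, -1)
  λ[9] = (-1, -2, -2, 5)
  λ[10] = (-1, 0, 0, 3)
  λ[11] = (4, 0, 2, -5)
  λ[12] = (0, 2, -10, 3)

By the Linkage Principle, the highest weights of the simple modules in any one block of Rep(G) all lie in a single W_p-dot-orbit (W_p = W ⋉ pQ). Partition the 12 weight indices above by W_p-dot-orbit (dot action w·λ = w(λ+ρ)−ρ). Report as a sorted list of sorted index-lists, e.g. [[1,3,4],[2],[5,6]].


Root system D_4: the 4×4 matrix C matches after relabeling.

λ_j+ρ reflected into Ā_5 (⟨·,θ^∨⟩≤5); 4-tuples as given:

  λ_1+ρ ↦ (2, 1, 1, 0)
  λ_2+ρ ↦ (0, 2, 0, 1)
  λ_3+ρ ↦ (1, 0, 0, 0)
  λ_4+ρ ↦ (1, 3, 1, 0)
  λ_5+ρ ↦ (2, 1, 1, 0)
  λ_6+ρ ↦ (0, 2, 0, 1)
  λ_7+ρ ↦ (2, 1, 1, 0)
  λ_8+ρ ↦ (1, 0, 0, 0)
  λ_9+ρ ↦ (1, 0, 0, 0)
  λ_10+ρ ↦ (1, 0, 0, 0)
  λ_11+ρ ↦ (1, 3, 1, 0)
  λ_12+ρ ↦ (0, 2, 0, 1)

4 distinct reps among the 12 weights ⇒ 4 W_5-linkage classes:

[[1, 5, 7], [2, 6, 12], [3, 8, 9, 10], [4, 11]]


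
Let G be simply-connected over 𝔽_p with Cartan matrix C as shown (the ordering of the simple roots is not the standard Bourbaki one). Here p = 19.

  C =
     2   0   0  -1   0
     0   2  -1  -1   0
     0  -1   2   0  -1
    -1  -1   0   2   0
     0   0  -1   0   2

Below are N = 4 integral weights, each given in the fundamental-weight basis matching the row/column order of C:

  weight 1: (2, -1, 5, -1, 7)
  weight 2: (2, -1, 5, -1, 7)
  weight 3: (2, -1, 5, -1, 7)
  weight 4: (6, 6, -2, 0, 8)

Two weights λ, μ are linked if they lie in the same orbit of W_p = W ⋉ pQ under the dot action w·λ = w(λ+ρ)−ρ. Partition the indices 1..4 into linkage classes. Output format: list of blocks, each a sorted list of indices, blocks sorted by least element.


Root system A_5: the 5×5 matrix C matches after relabeling.

Alcove-folded reps (p=19, 4 weights, presented ϖ-order):

  λ_1+ρ ↦ (3, 0, 6, 0, 8);  λ_2+ρ ↦ (3, 0, 6, 0, 8);  λ_3+ρ ↦ (3, 0, 6, 0, 8);  λ_4+ρ ↦ (3, 6, 1, 1, 4)

2 distinct reps among the 4 weights ⇒ 2 W_19-linkage classes:

[[1, 2, 3], [4]]


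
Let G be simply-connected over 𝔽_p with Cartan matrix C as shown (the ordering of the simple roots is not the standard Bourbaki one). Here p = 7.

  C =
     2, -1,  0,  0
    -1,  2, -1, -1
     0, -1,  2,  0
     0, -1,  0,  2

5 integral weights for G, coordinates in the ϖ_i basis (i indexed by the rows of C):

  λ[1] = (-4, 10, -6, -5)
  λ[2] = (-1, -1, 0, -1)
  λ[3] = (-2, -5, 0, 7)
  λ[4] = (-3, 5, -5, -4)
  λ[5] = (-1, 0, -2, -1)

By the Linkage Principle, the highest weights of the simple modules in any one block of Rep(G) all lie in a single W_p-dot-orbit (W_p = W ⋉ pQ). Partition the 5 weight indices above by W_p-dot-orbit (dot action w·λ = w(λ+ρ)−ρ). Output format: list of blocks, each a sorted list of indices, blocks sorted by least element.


D_4 Cartan matrix, 4 simple roots permuted; ρ=(1,1,1,1).

Alcove-folded reps (p=7, 5 weights, presented ϖ-order):

  λ_1 → (1, 2, 1, 0);  λ_2 → (0, 0, 1, 0);  λ_3 → (1, 2, 1, 0);  λ_4 → (1, 2, 1, 0);  λ_5 → (0, 0, 1, 0)

The 5 indices split into 2 linkage classes (same alcove rep ⇔ same W_7-dot-orbit):

[[1, 3, 4], [2, 5]]


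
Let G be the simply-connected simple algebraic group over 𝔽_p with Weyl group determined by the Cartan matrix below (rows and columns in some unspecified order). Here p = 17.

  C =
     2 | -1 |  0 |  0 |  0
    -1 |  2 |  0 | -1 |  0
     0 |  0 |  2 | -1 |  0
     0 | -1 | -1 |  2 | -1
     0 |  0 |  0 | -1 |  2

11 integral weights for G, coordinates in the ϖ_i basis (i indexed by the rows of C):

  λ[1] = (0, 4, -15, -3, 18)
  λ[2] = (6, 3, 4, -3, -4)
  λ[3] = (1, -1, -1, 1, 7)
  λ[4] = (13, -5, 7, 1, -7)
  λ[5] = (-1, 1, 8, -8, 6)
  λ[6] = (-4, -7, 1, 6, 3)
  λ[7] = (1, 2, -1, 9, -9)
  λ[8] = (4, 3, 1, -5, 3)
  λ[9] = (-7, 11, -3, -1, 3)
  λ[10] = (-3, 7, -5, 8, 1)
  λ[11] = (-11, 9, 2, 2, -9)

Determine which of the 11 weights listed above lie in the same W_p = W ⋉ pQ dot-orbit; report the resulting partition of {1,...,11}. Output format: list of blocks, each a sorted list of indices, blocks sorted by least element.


Cartan matrix: type D_5 (|W|=1920); un-permuting the 5 rows.

λ_j+ρ reflected into Ā_17 (⟨·,θ^∨⟩≤17); 5-tuples as given:

  λ_1 → (5, 3, 0, 2, 1);  λ_2 → (6, 1, 0, 2, 2);  λ_3 → (2, 0, 0, 2, 8);  λ_4 → (6, 1, 0, 2, 2);  λ_5 → (5, 0, 2, 2, 0);  λ_6 → (6, 1, 0, 2, 2);  λ_7 → (2, 0, 0, 2, 8);  λ_8 → (5, 0, 2, 2, 0);  λ_9 → (6, 1, 0, 2, 2);  λ_10 → (5, 0, 2, 2, 0);  λ_11 → (5, 3, 0, 2, 1)

Partition of {1..11} into 4 W_17-dot-orbits:

[[1, 11], [2, 4, 6, 9], [3, 7], [5, 8, 10]]


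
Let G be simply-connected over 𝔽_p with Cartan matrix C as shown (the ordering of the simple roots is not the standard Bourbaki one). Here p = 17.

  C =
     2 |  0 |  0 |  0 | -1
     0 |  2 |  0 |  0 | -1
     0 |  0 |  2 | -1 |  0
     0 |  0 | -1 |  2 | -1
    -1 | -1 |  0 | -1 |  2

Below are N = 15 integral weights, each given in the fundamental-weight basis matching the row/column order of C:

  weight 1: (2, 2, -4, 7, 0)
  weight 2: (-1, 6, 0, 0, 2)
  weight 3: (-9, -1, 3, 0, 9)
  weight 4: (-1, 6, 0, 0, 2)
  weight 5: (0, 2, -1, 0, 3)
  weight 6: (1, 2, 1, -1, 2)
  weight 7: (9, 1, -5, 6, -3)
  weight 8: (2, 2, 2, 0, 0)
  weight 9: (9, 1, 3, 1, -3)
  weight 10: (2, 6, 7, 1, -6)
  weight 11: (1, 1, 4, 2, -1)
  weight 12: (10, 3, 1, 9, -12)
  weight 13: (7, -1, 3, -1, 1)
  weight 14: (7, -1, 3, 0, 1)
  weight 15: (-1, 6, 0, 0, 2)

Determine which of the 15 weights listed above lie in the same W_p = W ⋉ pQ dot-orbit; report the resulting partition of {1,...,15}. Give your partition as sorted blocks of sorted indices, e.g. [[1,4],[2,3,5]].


Dynkin diagram of C (from the 8 off-diagonal −1 entries): D_5.

Each λ_j+ρ reduced to Ā_17; 5-tuples below use C's row order:

    [1] (3, 3, 3, 1, 1)
    [2] (0, 7, 1, 1, 3)
    [3] (8, 0, 4, 0, 2)
    [4] (0, 7, 1, 1, 3)
    [5] (1, 3, 0, 1, 4)
    [6] (2, 3, 2, 0, 3)
    [7] (8, 0, 4, 0, 2)
    [8] (3, 3, 3, 1, 1)
    [9] (8, 0, 4, 0, 2)
    [10] (2, 2, 5, 3, 0)
    [11] (2, 2, 5, 3, 0)
    [12] (0, 7, 1, 1, 3)
    [13] (8, 0, 4, 0, 2)
    [14] (8, 0, 4, 0, 2)
    [15] (0, 7, 1, 1, 3)

The 15 indices split into 6 linkage classes (same alcove rep ⇔ same W_17-dot-orbit):

[[1, 8], [2, 4, 12, 15], [3, 7, 9, 13, 14], [5], [6], [10, 11]]


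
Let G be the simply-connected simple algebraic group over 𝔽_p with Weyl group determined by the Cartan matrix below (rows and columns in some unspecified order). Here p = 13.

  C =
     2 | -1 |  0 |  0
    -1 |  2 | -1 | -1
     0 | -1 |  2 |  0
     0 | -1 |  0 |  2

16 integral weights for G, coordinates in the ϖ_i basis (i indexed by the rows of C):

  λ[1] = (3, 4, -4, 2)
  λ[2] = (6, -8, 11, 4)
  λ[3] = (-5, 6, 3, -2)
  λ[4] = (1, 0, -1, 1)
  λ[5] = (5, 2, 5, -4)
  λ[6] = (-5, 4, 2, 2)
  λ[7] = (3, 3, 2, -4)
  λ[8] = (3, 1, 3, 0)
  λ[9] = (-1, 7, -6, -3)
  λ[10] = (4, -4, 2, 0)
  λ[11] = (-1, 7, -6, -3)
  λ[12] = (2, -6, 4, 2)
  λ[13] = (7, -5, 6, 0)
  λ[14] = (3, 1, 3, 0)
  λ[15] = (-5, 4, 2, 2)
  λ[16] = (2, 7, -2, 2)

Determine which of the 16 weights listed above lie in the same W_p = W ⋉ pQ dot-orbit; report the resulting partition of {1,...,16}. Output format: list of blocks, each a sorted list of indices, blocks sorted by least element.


Type D_4, rank 4, |W|=192; reorder rows/cols to standard.

Ā_13 reps of the 16 weights (D_4, coords as presented):

  λ_1 → (4, 1, 3, 3)
  λ_2 → (0, 1, 5, 2)
  λ_3 → (4, 2, 4, 1)
  λ_4 → (2, 1, 0, 2)
  λ_5 → (4, 2, 4, 1)
  λ_6 → (4, 1, 3, 3)
  λ_7 → (4, 1, 3, 3)
  λ_8 → (4, 2, 4, 1)
  λ_9 → (0, 1, 5, 2)
  λ_10 → (2, 1, 0, 2)
  λ_11 → (0, 1, 5, 2)
  λ_12 → (2, 1, 0, 2)
  λ_13 → (4, 1, 3, 3)
  λ_14 → (4, 2, 4, 1)
  λ_15 → (4, 1, 3, 3)
  λ_16 → (2, 1, 0, 2)

Linkage partition of the 16 weights (4 classes, p=13):

[[1, 6, 7, 13, 15], [2, 9, 11], [3, 5, 8, 14], [4, 10, 12, 16]]


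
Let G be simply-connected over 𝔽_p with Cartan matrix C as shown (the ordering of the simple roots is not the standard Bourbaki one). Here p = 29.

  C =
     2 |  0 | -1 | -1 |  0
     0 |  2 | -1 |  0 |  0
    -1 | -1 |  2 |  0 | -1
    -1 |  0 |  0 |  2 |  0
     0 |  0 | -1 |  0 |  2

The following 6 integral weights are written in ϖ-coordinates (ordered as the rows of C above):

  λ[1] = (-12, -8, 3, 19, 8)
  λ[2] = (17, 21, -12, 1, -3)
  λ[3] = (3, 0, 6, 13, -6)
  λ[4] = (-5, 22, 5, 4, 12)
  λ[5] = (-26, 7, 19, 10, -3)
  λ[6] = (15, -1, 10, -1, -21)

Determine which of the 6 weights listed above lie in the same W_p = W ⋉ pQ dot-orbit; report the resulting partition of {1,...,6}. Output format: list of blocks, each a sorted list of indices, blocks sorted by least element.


Root system D_5: the 5×5 matrix C matches after relabeling.

λ_j+ρ reflected into Ā_29 (⟨·,θ^∨⟩≤29); 5-tuples as given:

  λ_1 → (2, 6, 1, 6, 4) · λ_2 → (2, 9, 0, 0, 11) · λ_3 → (1, 1, 2, 14, 5) · λ_4 → (4, 9, 0, 2, 1) · λ_5 → (1, 1, 2, 14, 5) · λ_6 → (2, 9, 0, 0, 11)

Linkage partition of the 6 weights (4 classes, p=29):

[[1], [2, 6], [3, 5], [4]]


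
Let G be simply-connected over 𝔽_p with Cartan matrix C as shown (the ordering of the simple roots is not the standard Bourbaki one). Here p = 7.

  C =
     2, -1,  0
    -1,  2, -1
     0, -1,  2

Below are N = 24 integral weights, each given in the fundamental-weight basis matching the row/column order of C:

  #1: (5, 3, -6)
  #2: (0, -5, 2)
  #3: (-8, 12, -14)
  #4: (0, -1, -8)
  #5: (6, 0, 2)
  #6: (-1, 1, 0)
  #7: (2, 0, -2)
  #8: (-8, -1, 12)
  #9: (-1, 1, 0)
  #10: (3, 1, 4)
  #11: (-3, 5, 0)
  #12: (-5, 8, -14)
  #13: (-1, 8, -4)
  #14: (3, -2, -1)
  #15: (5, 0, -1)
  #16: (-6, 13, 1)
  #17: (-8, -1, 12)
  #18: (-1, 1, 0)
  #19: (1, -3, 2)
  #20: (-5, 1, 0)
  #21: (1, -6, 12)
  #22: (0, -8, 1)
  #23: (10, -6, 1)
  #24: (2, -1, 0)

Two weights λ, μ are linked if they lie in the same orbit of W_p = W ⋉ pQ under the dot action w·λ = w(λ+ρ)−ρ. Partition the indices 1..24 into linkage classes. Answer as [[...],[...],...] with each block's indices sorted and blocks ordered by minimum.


Dynkin diagram of C (from the 4 off-diagonal −1 entries): A_3.

W_7-reps of the 24 weights in Ā_7 (same 3-coord order as C):

  λ_1+ρ ↦ (2, 1, 1) · λ_2+ρ ↦ (3, 0, 1) · λ_3+ρ ↦ (6, 1, 0) · λ_4+ρ ↦ (6, 1, 0) · λ_5+ρ ↦ (3, 0, 1) · λ_6+ρ ↦ (0, 2, 1) · λ_7+ρ ↦ (3, 0, 1) · λ_8+ρ ↦ (6, 1, 0) · λ_9+ρ ↦ (0, 2, 1) · λ_10+ρ ↦ (0, 2, 1) · λ_11+ρ ↦ (2, 4, 1) · λ_12+ρ ↦ (2, 1, 1) · λ_13+ρ ↦ (2, 4, 1) · λ_14+ρ ↦ (3, 0, 1) · λ_15+ρ ↦ (6, 1, 0) · λ_16+ρ ↦ (0, 2, 3) · λ_17+ρ ↦ (6, 1, 0) · λ_18+ρ ↦ (0, 2, 1) · λ_19+ρ ↦ (0, 2, 1) · λ_20+ρ ↦ (2, 1, 1) · λ_21+ρ ↦ (2, 1, 1) · λ_22+ρ ↦ (2, 4, 1) · λ_23+ρ ↦ (2, 1, 1) · λ_24+ρ ↦ (3, 0, 1)

Linkage partition of the 24 weights (6 classes, p=7):

[[1, 12, 20, 21, 23], [2, 5, 7, 14, 24], [3, 4, 8, 15, 17], [6, 9, 10, 18, 19], [11, 13, 22], [16]]


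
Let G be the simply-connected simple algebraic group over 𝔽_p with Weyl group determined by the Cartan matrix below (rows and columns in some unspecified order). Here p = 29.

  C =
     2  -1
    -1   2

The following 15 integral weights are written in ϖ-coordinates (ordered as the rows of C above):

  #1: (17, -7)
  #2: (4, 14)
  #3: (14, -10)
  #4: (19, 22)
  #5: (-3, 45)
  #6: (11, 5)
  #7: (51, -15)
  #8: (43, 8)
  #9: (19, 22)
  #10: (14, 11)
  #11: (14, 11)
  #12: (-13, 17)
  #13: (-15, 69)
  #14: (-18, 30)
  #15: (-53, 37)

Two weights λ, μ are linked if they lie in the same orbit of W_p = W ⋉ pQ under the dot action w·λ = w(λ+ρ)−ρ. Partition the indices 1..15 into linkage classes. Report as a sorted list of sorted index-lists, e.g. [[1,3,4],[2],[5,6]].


Root system A_2: the 2×2 matrix C matches after relabeling.

W_29-reps of the 15 weights in Ā_29 (same 2-coord order as C):

  λ_1+ρ ↦ (12, 6) · λ_2+ρ ↦ (5, 15) · λ_3+ρ ↦ (6, 9) · λ_4+ρ ↦ (6, 9) · λ_5+ρ ↦ (15, 12) · λ_6+ρ ↦ (12, 6) · λ_7+ρ ↦ (6, 9) · λ_8+ρ ↦ (5, 15) · λ_9+ρ ↦ (6, 9) · λ_10+ρ ↦ (15, 12) · λ_11+ρ ↦ (15, 12) · λ_12+ρ ↦ (12, 6) · λ_13+ρ ↦ (15, 12) · λ_14+ρ ↦ (15, 12) · λ_15+ρ ↦ (6, 9)

Partition of {1..15} into 4 W_29-dot-orbits:

[[1, 6, 12], [2, 8], [3, 4, 7, 9, 15], [5, 10, 11, 13, 14]]


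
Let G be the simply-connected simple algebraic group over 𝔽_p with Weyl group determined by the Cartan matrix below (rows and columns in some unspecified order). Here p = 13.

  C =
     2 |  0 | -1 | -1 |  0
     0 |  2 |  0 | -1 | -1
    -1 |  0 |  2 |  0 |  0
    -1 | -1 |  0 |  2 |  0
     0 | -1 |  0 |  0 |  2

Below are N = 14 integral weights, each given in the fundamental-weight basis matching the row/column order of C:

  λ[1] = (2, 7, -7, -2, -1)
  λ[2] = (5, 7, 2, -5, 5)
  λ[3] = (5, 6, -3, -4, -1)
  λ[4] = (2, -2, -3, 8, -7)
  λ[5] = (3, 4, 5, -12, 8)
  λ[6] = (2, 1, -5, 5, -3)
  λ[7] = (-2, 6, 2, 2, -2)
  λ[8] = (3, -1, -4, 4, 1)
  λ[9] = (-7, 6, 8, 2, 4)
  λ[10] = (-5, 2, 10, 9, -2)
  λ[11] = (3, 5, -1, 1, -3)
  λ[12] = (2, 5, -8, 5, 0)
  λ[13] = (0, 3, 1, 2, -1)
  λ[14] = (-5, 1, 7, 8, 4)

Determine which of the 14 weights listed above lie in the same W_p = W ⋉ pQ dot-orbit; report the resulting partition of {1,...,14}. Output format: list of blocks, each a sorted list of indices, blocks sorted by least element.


Cartan matrix: type A_5 (|W|=720); un-permuting the 5 rows.

Alcove-folded reps (p=13, 14 weights, presented ϖ-order):

  1: (1, 4, 2, 3, 0) · 2: (1, 4, 2, 3, 0) · 3: (1, 4, 2, 3, 0) · 4: (1, 6, 2, 2, 1) · 5: (4, 4, 0, 2, 2) · 6: (1, 0, 3, 5, 2) · 7: (1, 6, 2, 2, 1) · 8: (1, 0, 3, 5, 2) · 9: (1, 4, 2, 3, 0) · 10: (4, 4, 0, 2, 2) · 11: (4, 4, 0, 2, 2) · 12: (4, 4, 0, 2, 2) · 13: (1, 4, 2, 3, 0) · 14: (1, 0, 3, 5, 2)

These 14 weights hit 4 W_13-dot-orbits; sizes (5, 2, 4, 3):

[[1, 2, 3, 9, 13], [4, 7], [5, 10, 11, 12], [6, 8, 14]]


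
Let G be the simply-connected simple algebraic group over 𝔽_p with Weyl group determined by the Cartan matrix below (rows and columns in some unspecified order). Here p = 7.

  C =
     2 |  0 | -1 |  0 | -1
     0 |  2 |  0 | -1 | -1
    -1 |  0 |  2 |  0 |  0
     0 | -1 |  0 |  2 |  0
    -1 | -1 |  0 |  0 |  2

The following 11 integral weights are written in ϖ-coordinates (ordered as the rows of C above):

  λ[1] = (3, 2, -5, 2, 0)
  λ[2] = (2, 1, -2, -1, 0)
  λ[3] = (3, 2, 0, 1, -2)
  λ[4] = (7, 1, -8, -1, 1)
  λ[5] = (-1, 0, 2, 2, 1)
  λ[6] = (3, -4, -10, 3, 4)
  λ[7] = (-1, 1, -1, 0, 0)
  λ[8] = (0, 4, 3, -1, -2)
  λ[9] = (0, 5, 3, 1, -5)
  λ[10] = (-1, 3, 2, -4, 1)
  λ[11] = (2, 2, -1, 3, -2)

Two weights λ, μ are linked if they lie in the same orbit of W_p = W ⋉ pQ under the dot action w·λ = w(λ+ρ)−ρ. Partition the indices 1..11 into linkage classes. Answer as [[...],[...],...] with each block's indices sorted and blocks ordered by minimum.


A_5 Cartan matrix, 5 simple roots permuted; ρ=(1,1,1,1,1).

Ā_7 reps of the 11 weights (A_5, coords as presented):

    λ_1 → (0, 2, 0, 1, 1)
    λ_2 → (2, 2, 1, 0, 1)
    λ_3 → (2, 2, 1, 0, 1)
    λ_4 → (0, 2, 2, 2, 1)
    λ_5 → (0, 1, 1, 1, 2)
    λ_6 → (2, 2, 1, 0, 1)
    λ_7 → (0, 2, 0, 1, 1)
    λ_8 → (0, 2, 2, 2, 1)
    λ_9 → (2, 2, 1, 0, 1)
    λ_10 → (0, 1, 1, 1, 2)
    λ_11 → (0, 2, 2, 2, 1)

Partition of {1..11} into 4 W_7-dot-orbits:

[[1, 7], [2, 3, 6, 9], [4, 8, 11], [5, 10]]


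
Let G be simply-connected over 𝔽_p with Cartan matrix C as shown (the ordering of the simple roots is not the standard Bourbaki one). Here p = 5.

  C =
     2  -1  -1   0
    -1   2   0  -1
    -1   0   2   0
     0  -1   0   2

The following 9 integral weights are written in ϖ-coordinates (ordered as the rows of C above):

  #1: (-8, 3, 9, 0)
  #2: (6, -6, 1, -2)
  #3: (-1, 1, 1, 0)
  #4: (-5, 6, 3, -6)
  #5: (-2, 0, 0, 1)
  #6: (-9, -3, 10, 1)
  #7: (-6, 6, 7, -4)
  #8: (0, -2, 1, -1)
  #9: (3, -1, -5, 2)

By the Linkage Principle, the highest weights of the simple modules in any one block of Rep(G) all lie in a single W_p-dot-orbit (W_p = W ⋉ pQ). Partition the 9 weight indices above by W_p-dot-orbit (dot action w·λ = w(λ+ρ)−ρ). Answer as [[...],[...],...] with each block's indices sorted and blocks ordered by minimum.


A_4 Cartan matrix, 4 simple roots permuted; ρ=(1,1,1,1).

W_5-reps of the 9 weights in Ā_5 (same 4-coord order as C):

  λ_1 → (0, 2, 2, 1);  λ_2 → (1, 0, 1, 1);  λ_3 → (0, 2, 2, 1);  λ_4 → (0, 2, 2, 1);  λ_5 → (1, 0, 0, 2);  λ_6 → (0, 2, 2, 1);  λ_7 → (0, 2, 2, 1);  λ_8 → (0, 0, 2, 1);  λ_9 → (0, 0, 2, 1)

Partition of {1..9} into 4 W_5-dot-orbits:

[[1, 3, 4, 6, 7], [2], [5], [8, 9]]


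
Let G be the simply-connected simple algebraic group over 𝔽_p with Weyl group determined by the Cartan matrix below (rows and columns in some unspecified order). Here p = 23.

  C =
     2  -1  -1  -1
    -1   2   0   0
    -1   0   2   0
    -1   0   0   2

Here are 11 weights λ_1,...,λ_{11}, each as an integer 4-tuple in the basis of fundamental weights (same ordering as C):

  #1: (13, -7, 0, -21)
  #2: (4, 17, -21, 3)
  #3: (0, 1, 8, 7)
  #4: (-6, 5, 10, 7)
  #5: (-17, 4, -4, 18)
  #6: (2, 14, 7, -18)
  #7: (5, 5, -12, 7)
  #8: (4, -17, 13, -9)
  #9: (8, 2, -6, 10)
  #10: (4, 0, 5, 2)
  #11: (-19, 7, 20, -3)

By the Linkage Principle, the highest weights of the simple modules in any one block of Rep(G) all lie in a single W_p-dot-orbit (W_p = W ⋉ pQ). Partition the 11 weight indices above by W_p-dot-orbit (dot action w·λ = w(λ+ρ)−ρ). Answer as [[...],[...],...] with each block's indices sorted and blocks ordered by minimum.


Root system D_4: the 4×4 matrix C matches after relabeling.

λ_j+ρ reflected into Ā_23 (⟨·,θ^∨⟩≤23); 4-tuples as given:

  λ_1 → (5, 1, 6, 3) · λ_2 → (0, 3, 5, 11) · λ_3 → (1, 2, 9, 8) · λ_4 → (5, 1, 6, 3) · λ_5 → (0, 3, 5, 11) · λ_6 → (5, 1, 6, 3) · λ_7 → (5, 1, 6, 3) · λ_8 → (0, 3, 5, 11) · λ_9 → (0, 3, 5, 11) · λ_10 → (5, 1, 6, 3) · λ_11 → (1, 2, 9, 8)

3 distinct reps among the 11 weights ⇒ 3 W_23-linkage classes:

[[1, 4, 6, 7, 10], [2, 5, 8, 9], [3, 11]]


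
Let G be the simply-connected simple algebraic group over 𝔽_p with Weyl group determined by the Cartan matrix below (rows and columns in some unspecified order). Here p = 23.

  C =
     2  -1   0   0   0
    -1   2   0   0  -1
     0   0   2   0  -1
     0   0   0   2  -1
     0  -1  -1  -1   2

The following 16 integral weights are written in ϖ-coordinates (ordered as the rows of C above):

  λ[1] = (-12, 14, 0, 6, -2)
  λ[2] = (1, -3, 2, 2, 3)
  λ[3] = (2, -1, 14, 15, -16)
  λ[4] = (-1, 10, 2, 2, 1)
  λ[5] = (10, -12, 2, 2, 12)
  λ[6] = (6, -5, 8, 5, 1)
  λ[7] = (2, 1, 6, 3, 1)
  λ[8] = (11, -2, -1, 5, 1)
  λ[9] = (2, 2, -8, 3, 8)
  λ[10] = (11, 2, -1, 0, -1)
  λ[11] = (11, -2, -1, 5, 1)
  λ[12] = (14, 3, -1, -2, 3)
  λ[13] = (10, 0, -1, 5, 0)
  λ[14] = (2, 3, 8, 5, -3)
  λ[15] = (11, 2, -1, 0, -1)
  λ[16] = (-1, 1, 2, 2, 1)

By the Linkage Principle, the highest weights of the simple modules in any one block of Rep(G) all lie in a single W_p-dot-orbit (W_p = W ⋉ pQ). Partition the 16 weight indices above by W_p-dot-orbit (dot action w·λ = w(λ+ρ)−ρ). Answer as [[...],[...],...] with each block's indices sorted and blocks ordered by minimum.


Root system D_5: the 5×5 matrix C matches after relabeling.

Ā_23 reps of the 16 weights (D_5, coords as presented):

    [1] (11, 1, 0, 6, 1)
    [2] (0, 2, 3, 3, 2)
    [3] (12, 3, 0, 1, 0)
    [4] (0, 2, 3, 3, 2)
    [5] (0, 2, 3, 3, 2)
    [6] (3, 2, 7, 4, 2)
    [7] (3, 2, 7, 4, 2)
    [8] (11, 1, 0, 6, 1)
    [9] (3, 2, 7, 4, 2)
    [10] (12, 3, 0, 1, 0)
    [11] (11, 1, 0, 6, 1)
    [12] (12, 3, 0, 1, 0)
    [13] (11, 1, 0, 6, 1)
    [14] (3, 2, 7, 4, 2)
    [15] (12, 3, 0, 1, 0)
    [16] (0, 2, 3, 3, 2)

Partition of {1..16} into 4 W_23-dot-orbits:

[[1, 8, 11, 13], [2, 4, 5, 16], [3, 10, 12, 15], [6, 7, 9, 14]]


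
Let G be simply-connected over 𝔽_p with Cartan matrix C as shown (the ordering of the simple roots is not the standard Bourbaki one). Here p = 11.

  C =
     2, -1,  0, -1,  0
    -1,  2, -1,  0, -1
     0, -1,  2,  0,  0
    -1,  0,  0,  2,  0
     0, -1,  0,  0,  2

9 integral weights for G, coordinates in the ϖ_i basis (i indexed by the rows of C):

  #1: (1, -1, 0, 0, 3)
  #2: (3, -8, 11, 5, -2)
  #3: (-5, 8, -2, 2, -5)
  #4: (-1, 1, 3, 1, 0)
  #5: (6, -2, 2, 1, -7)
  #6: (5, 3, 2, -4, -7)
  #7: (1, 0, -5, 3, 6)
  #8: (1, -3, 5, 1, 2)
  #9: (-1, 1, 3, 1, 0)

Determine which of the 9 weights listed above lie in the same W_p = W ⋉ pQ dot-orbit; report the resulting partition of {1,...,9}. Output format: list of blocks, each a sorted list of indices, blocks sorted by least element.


Cartan matrix: type D_5 (|W|=1920); un-permuting the 5 rows.

Alcove-folded reps (p=11, 9 weights, presented ϖ-order):

    1: (2, 0, 1, 1, 4)
    2: (2, 0, 1, 1, 4)
    3: (2, 0, 1, 1, 4)
    4: (0, 2, 4, 2, 1)
    5: (0, 2, 4, 2, 1)
    6: (2, 0, 1, 1, 4)
    7: (2, 0, 1, 1, 4)
    8: (0, 2, 4, 2, 1)
    9: (0, 2, 4, 2, 1)

These 9 weights hit 2 W_11-dot-orbits; sizes (5, 4):

[[1, 2, 3, 6, 7], [4, 5, 8, 9]]


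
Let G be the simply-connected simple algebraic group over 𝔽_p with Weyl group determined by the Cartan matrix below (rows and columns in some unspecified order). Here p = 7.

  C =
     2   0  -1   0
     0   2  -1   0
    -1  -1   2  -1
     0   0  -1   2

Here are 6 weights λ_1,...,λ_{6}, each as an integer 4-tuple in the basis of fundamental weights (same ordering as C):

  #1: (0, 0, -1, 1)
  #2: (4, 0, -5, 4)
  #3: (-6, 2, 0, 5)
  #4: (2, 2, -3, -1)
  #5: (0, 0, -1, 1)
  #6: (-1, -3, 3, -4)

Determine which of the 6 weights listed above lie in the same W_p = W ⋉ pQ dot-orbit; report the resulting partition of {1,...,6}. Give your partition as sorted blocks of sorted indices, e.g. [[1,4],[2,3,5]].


Cartan matrix: type D_4 (|W|=192); un-permuting the 4 rows.

Each λ_j+ρ reduced to Ā_7; 4-tuples below use C's row order:

  λ_1 → (1, 1, 0, 2) · λ_2 → (1, 3, 1, 1) · λ_3 → (1, 1, 0, 2) · λ_4 → (1, 1, 0, 2) · λ_5 → (1, 1, 0, 2) · λ_6 → (1, 1, 0, 2)

Partition of {1..6} into 2 W_7-dot-orbits:

[[1, 3, 4, 5, 6], [2]]


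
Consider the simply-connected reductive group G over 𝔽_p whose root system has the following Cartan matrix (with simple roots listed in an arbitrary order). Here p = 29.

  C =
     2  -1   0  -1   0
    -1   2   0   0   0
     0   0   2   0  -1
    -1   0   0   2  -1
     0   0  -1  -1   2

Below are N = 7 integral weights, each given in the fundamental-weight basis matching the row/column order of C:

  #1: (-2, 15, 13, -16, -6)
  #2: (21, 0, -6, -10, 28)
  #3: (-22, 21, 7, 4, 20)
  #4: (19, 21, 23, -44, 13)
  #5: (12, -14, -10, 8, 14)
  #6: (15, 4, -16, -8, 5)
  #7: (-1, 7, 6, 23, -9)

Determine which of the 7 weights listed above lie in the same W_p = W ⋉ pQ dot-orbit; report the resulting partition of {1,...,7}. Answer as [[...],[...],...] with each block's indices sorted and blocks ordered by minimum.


A_5 Cartan matrix, 5 simple roots permuted; ρ=(1,1,1,1,1).

W_29-reps of the 7 weights in Ā_29 (same 5-coord order as C):

  1: (0, 5, 1, 9, 6) · 2: (0, 5, 1, 9, 6) · 3: (0, 5, 2, 16, 5) · 4: (0, 5, 1, 9, 6) · 5: (0, 5, 1, 9, 6) · 6: (0, 5, 1, 9, 6) · 7: (0, 5, 2, 16, 5)

Linkage partition of the 7 weights (2 classes, p=29):

[[1, 2, 4, 5, 6], [3, 7]]


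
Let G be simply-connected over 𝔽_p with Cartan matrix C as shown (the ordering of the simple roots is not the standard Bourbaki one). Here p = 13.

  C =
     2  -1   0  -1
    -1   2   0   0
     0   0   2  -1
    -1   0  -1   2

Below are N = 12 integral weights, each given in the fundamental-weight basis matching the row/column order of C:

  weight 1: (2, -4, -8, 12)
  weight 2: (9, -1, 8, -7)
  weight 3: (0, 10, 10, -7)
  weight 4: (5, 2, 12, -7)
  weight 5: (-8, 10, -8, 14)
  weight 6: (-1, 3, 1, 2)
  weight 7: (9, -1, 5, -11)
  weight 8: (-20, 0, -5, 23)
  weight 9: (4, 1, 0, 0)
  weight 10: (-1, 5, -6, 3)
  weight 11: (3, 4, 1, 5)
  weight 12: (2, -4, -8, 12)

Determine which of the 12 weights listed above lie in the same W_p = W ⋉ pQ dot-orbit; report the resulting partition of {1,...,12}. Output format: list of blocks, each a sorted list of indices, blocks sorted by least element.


C ↔ A_4 under row/col permutation; |W(A_4)| = 120.

Ā_13 reps of the 12 weights (A_4, coords as presented):

  λ_1+ρ ↦ (0, 0, 4, 6)
  λ_2+ρ ↦ (4, 0, 3, 6)
  λ_3+ρ ↦ (5, 2, 1, 1)
  λ_4+ρ ↦ (0, 0, 4, 6)
  λ_5+ρ ↦ (5, 2, 1, 1)
  λ_6+ρ ↦ (0, 4, 2, 3)
  λ_7+ρ ↦ (0, 0, 4, 6)
  λ_8+ρ ↦ (5, 2, 1, 1)
  λ_9+ρ ↦ (5, 2, 1, 1)
  λ_10+ρ ↦ (1, 5, 4, 0)
  λ_11+ρ ↦ (4, 1, 2, 4)
  λ_12+ρ ↦ (0, 0, 4, 6)

Grouping the 12 weights by Ā_13-representative: 6 linkage classes.

[[1, 4, 7, 12], [2], [3, 5, 8, 9], [6], [10], [11]]


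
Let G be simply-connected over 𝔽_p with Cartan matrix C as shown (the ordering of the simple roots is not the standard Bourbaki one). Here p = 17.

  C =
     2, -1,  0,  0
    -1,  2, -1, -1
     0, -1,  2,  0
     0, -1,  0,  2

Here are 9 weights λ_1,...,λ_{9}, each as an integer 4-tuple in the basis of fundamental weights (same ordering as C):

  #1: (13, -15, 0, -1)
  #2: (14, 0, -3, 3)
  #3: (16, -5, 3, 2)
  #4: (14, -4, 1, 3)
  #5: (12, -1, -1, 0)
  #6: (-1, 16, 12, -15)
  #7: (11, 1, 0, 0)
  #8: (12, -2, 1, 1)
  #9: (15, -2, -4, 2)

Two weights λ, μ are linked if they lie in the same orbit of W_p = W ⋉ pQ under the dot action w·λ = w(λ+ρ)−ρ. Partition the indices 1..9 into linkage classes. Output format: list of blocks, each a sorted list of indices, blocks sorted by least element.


Dynkin diagram of C (from the 6 off-diagonal −1 entries): D_4.

Alcove-folded reps (p=17, 9 weights, presented ϖ-order):

    [1] (13, 0, 0, 1)
    [2] (12, 1, 1, 1)
    [3] (13, 0, 0, 1)
    [4] (12, 1, 1, 1)
    [5] (13, 0, 0, 1)
    [6] (13, 0, 0, 1)
    [7] (12, 1, 1, 1)
    [8] (12, 1, 1, 1)
    [9] (12, 1, 1, 1)

Grouping the 9 weights by Ā_17-representative: 2 linkage classes.

[[1, 3, 5, 6], [2, 4, 7, 8, 9]]


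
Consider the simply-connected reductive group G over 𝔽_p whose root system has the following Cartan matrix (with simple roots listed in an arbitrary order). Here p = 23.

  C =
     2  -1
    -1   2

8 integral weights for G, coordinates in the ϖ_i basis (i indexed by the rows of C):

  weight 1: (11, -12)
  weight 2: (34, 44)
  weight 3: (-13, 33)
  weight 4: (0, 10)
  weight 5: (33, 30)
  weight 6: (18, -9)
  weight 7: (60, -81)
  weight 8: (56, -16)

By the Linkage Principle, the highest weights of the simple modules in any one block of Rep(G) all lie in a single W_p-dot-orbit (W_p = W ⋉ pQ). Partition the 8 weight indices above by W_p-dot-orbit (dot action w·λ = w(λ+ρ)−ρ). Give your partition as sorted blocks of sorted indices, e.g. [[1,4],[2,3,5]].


Dynkin diagram of C (from the 2 off-diagonal −1 entries): A_2.

Alcove-folded reps (p=23, 8 weights, presented ϖ-order):

    [1] (1, 11)
    [2] (1, 11)
    [3] (1, 11)
    [4] (1, 11)
    [5] (11, 8)
    [6] (11, 8)
    [7] (11, 8)
    [8] (11, 8)

These 8 weights hit 2 W_23-dot-orbits; sizes (4, 4):

[[1, 2, 3, 4], [5, 6, 7, 8]]


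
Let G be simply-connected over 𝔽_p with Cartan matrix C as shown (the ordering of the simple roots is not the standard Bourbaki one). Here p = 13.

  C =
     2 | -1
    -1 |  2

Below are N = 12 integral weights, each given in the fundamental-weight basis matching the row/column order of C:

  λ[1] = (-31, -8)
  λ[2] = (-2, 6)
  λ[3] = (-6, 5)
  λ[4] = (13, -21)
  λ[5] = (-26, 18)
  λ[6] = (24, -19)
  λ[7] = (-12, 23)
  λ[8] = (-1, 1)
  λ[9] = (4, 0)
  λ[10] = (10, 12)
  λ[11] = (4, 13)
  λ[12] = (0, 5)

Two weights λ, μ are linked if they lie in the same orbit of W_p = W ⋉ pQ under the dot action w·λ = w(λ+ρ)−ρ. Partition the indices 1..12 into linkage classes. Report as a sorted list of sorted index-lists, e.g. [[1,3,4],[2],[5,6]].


Type A_2, rank 2, |W|=6; reorder rows/cols to standard.

W_13-reps of the 12 weights in Ā_13 (same 2-coord order as C):

  [1] (2, 7);  [2] (1, 6);  [3] (5, 1);  [4] (1, 6);  [5] (1, 6);  [6] (5, 1);  [7] (0, 2);  [8] (0, 2);  [9] (5, 1);  [10] (0, 2);  [11] (1, 7);  [12] (1, 6)

Linkage partition of the 12 weights (5 classes, p=13):

[[1], [2, 4, 5, 12], [3, 6, 9], [7, 8, 10], [11]]
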